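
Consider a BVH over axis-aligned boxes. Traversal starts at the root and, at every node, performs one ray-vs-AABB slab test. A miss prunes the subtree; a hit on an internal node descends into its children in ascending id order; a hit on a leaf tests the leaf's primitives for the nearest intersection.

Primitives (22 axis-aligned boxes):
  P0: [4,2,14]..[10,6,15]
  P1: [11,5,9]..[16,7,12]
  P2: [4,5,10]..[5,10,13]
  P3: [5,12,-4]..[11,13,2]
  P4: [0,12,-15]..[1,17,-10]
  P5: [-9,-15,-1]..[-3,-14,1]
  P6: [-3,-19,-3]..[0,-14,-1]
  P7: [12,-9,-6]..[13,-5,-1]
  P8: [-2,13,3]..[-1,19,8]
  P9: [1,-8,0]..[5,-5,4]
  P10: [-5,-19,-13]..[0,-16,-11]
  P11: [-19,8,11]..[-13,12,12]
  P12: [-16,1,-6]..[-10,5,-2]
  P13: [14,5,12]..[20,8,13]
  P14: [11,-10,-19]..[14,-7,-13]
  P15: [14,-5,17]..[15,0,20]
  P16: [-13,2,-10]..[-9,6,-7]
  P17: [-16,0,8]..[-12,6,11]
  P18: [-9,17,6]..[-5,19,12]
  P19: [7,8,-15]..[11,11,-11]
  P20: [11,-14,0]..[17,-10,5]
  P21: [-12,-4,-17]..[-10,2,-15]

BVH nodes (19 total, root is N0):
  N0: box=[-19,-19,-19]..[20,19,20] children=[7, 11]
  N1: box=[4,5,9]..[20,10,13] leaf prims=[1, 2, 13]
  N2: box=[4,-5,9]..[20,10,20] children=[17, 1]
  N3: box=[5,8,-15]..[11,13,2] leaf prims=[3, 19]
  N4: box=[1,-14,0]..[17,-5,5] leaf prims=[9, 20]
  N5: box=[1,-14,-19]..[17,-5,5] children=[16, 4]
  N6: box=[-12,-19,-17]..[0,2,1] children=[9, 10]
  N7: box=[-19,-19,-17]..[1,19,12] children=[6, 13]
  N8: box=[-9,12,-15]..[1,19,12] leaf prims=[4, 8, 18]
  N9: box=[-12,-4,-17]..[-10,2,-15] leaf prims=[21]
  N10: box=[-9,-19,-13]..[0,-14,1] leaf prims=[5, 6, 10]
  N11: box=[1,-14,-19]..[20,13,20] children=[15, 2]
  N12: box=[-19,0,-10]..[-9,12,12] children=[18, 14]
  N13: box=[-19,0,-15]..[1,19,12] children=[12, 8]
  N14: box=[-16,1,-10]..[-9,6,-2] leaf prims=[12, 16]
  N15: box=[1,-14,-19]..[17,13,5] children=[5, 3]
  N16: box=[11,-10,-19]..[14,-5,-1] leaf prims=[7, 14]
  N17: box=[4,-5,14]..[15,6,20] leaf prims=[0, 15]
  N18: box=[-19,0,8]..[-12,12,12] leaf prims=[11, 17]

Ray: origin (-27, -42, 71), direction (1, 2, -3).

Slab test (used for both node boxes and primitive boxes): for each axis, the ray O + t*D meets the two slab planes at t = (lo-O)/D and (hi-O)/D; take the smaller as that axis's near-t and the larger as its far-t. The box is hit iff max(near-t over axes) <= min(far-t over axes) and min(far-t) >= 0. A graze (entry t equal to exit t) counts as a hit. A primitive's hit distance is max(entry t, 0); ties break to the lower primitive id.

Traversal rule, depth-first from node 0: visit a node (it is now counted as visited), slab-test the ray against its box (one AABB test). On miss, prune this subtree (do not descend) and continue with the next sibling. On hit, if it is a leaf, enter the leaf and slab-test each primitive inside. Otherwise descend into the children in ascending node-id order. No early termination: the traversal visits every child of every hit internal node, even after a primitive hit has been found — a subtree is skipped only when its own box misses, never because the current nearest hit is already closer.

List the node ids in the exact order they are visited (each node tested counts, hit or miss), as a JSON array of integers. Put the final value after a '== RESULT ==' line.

Trace the traversal:
N0 x:[8,47] y:[23/2,61/2] z:[17,30] -> hit [17,30], descend [7, 11]
  N7 x:[8,28] y:[23/2,61/2] z:[59/3,88/3] -> hit [59/3,28], descend [6, 13]
    N6 x:[15,27] y:[23/2,22] z:[70/3,88/3] -> miss, prune
    N13 x:[8,28] y:[21,61/2] z:[59/3,86/3] -> hit [21,28], descend [8, 12]
      N8 x:[18,28] y:[27,61/2] z:[59/3,86/3] -> hit [27,28] leaf, test {P4@t=27, P8(miss), P18(miss)}
      N12 x:[8,18] y:[21,27] z:[59/3,27] -> miss, prune
  N11 x:[28,47] y:[14,55/2] z:[17,30] -> miss, prune

Summary -> nodes [0, 7, 6, 13, 8, 12, 11]; box-tests=7; leaf-entries=1; first=P4

== RESULT ==
[0, 7, 6, 13, 8, 12, 11]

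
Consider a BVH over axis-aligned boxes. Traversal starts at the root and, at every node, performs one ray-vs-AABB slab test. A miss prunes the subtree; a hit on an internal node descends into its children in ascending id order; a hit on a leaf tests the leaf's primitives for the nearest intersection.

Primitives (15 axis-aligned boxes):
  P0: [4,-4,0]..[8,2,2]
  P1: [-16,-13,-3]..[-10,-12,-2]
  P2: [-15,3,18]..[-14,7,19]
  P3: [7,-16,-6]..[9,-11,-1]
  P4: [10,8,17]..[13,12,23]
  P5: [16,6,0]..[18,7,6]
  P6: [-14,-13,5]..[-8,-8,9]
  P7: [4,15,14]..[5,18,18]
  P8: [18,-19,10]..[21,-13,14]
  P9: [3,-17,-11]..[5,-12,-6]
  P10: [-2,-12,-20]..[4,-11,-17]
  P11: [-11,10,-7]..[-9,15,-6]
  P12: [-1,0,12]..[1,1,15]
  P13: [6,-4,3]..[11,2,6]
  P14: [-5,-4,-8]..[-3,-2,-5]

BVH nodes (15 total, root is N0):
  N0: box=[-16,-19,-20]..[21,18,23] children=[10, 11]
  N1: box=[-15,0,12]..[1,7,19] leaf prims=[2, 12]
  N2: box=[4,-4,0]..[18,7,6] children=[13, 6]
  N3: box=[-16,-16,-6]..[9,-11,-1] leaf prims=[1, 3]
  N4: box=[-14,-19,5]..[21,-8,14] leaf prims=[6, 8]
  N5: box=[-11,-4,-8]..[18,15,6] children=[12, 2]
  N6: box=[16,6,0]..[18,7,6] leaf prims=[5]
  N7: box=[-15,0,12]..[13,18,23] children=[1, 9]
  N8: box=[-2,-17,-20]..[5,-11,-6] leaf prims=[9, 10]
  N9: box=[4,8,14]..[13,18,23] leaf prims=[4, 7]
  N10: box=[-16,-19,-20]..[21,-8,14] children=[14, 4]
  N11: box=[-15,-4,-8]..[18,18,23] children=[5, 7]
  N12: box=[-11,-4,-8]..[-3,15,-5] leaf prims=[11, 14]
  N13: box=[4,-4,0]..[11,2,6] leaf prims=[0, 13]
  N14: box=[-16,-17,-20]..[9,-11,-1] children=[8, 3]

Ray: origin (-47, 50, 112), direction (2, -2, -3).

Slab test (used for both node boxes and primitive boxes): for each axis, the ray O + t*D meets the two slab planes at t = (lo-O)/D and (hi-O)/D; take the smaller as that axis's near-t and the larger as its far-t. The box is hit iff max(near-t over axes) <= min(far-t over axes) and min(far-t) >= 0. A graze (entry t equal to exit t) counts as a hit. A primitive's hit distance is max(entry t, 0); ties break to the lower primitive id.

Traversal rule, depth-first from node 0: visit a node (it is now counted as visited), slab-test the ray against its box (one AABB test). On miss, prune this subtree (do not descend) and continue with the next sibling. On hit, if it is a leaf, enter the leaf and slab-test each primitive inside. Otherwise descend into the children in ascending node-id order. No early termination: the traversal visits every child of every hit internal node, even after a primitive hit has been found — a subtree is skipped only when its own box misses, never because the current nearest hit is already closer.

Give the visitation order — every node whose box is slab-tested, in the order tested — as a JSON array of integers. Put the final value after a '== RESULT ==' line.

Trace the traversal:
N0 x:[31/2,34] y:[16,69/2] z:[89/3,44] -> hit [89/3,34], descend [10, 11]
  N10 x:[31/2,34] y:[29,69/2] z:[98/3,44] -> hit [98/3,34], descend [4, 14]
    N4 x:[33/2,34] y:[29,69/2] z:[98/3,107/3] -> hit [98/3,34] leaf, test {P6(miss), P8@t=98/3}
    N14 x:[31/2,28] y:[61/2,67/2] z:[113/3,44] -> miss, prune
  N11 x:[16,65/2] y:[16,27] z:[89/3,40] -> miss, prune

Visited [0, 10, 4, 14, 11]. Tests: 5 box, 1 leaf. Nearest: P8.

== RESULT ==
[0, 10, 4, 14, 11]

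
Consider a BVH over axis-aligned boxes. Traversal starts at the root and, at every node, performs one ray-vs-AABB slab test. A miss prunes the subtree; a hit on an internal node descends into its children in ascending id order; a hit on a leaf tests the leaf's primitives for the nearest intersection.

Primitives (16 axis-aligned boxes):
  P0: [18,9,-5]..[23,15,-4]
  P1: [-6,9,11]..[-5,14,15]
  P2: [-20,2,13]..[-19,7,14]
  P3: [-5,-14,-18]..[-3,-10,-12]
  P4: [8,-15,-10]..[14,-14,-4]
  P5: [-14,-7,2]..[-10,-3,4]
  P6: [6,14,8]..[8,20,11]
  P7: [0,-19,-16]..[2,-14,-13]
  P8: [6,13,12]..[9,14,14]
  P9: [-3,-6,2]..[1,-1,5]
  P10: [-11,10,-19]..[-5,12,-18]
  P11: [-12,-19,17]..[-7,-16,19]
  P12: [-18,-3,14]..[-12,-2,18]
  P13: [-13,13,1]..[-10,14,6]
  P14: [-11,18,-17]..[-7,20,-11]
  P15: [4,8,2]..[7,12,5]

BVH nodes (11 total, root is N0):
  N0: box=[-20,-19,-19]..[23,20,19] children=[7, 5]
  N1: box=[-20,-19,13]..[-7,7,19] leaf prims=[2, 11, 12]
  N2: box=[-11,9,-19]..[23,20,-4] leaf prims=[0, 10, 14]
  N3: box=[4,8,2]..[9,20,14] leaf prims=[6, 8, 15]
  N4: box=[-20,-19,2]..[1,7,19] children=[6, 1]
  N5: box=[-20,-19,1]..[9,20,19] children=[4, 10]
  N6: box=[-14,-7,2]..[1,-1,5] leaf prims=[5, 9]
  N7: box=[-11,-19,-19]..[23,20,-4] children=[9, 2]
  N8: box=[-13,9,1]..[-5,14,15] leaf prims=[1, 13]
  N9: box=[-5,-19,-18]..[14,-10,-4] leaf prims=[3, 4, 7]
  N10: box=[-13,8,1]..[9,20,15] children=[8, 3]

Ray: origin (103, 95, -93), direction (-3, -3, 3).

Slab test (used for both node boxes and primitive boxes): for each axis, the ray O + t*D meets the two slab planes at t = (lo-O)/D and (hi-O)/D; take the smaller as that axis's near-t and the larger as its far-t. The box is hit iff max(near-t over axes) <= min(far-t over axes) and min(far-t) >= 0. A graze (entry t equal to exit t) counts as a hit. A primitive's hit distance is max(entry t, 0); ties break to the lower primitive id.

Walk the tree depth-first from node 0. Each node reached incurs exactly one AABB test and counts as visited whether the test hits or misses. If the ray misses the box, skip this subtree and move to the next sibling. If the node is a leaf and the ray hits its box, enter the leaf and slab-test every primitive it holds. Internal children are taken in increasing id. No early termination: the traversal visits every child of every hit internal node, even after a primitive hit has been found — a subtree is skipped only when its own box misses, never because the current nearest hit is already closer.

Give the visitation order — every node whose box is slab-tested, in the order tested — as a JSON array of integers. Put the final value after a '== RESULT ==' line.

Walk:
N0 x:[80/3,41] y:[25,38] z:[74/3,112/3] -> hit [80/3,112/3], descend [5, 7]
  N5 x:[94/3,41] y:[25,38] z:[94/3,112/3] -> hit [94/3,112/3], descend [4, 10]
    N4 x:[34,41] y:[88/3,38] z:[95/3,112/3] -> hit [34,112/3], descend [1, 6]
      N1 x:[110/3,41] y:[88/3,38] z:[106/3,112/3] -> hit [110/3,112/3] leaf, test {P2(miss), P11@t=37, P12(miss)}
      N6 x:[34,39] y:[32,34] z:[95/3,98/3] -> miss, prune
    N10 x:[94/3,116/3] y:[25,29] z:[94/3,36] -> miss, prune
  N7 x:[80/3,38] y:[25,38] z:[74/3,89/3] -> hit [80/3,89/3], descend [2, 9]
    N2 x:[80/3,38] y:[25,86/3] z:[74/3,89/3] -> hit [80/3,86/3] leaf, test {P0(miss), P10(miss), P14(miss)}
    N9 x:[89/3,36] y:[35,38] z:[25,89/3] -> miss, prune

Visited [0, 5, 4, 1, 6, 10, 7, 2, 9]. Tests: 9 box, 2 leaf. Nearest: P11.

== RESULT ==
[0, 5, 4, 1, 6, 10, 7, 2, 9]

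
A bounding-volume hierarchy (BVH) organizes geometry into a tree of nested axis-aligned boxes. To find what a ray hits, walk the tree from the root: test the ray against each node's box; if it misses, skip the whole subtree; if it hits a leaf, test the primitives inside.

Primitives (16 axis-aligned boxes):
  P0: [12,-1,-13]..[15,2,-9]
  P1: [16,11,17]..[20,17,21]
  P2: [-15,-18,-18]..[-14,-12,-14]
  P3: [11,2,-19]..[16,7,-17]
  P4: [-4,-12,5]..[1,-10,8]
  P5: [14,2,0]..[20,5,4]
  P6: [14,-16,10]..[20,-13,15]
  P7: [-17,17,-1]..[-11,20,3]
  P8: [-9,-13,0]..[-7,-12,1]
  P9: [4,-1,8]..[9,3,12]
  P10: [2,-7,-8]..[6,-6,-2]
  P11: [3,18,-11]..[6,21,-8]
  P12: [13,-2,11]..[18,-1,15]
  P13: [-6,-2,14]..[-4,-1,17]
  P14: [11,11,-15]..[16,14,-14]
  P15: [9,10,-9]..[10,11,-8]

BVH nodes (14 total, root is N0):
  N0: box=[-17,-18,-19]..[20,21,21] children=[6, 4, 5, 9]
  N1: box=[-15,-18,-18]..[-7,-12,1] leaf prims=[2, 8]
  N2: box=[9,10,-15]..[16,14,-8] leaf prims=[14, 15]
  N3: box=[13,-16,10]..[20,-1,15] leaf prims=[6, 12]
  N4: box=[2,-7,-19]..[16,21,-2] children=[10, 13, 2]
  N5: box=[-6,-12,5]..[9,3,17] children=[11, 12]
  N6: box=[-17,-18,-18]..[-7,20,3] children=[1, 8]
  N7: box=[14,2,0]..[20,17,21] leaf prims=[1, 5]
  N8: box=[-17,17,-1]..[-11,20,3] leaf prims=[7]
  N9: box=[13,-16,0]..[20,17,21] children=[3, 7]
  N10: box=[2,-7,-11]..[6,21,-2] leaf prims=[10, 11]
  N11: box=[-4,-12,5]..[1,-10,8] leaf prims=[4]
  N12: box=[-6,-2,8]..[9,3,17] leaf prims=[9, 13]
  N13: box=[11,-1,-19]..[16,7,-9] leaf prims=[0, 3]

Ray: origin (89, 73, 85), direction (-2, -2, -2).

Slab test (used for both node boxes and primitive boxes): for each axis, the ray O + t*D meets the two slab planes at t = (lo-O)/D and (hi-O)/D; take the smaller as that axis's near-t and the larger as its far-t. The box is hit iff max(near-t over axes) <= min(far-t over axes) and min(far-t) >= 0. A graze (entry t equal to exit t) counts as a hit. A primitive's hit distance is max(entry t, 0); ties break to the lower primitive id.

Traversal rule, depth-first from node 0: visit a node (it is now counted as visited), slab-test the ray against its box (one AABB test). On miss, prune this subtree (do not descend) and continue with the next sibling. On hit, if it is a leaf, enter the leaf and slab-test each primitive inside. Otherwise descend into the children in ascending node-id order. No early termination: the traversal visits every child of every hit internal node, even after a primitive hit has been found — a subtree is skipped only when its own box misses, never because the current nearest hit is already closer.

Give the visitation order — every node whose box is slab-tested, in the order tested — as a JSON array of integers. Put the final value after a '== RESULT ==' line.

Walk:
N0 x:[69/2,53] y:[26,91/2] z:[32,52] -> hit [69/2,91/2], descend [4, 5, 6, 9]
  N4 x:[73/2,87/2] y:[26,40] z:[87/2,52] -> miss, prune
  N5 x:[40,95/2] y:[35,85/2] z:[34,40] -> hit [40,40], descend [11, 12]
    N11 x:[44,93/2] y:[83/2,85/2] z:[77/2,40] -> miss, prune
    N12 x:[40,95/2] y:[35,75/2] z:[34,77/2] -> miss, prune
  N6 x:[48,53] y:[53/2,91/2] z:[41,103/2] -> miss, prune
  N9 x:[69/2,38] y:[28,89/2] z:[32,85/2] -> hit [69/2,38], descend [3, 7]
    N3 x:[69/2,38] y:[37,89/2] z:[35,75/2] -> hit [37,75/2] leaf, test {P6(miss), P12@t=37}
    N7 x:[69/2,75/2] y:[28,71/2] z:[32,85/2] -> hit [69/2,71/2] leaf, test {P1(miss), P5(miss)}

9 AABB tests over nodes [0, 4, 5, 11, 12, 6, 9, 3, 7]; 2 leaves entered; closest P12.

== RESULT ==
[0, 4, 5, 11, 12, 6, 9, 3, 7]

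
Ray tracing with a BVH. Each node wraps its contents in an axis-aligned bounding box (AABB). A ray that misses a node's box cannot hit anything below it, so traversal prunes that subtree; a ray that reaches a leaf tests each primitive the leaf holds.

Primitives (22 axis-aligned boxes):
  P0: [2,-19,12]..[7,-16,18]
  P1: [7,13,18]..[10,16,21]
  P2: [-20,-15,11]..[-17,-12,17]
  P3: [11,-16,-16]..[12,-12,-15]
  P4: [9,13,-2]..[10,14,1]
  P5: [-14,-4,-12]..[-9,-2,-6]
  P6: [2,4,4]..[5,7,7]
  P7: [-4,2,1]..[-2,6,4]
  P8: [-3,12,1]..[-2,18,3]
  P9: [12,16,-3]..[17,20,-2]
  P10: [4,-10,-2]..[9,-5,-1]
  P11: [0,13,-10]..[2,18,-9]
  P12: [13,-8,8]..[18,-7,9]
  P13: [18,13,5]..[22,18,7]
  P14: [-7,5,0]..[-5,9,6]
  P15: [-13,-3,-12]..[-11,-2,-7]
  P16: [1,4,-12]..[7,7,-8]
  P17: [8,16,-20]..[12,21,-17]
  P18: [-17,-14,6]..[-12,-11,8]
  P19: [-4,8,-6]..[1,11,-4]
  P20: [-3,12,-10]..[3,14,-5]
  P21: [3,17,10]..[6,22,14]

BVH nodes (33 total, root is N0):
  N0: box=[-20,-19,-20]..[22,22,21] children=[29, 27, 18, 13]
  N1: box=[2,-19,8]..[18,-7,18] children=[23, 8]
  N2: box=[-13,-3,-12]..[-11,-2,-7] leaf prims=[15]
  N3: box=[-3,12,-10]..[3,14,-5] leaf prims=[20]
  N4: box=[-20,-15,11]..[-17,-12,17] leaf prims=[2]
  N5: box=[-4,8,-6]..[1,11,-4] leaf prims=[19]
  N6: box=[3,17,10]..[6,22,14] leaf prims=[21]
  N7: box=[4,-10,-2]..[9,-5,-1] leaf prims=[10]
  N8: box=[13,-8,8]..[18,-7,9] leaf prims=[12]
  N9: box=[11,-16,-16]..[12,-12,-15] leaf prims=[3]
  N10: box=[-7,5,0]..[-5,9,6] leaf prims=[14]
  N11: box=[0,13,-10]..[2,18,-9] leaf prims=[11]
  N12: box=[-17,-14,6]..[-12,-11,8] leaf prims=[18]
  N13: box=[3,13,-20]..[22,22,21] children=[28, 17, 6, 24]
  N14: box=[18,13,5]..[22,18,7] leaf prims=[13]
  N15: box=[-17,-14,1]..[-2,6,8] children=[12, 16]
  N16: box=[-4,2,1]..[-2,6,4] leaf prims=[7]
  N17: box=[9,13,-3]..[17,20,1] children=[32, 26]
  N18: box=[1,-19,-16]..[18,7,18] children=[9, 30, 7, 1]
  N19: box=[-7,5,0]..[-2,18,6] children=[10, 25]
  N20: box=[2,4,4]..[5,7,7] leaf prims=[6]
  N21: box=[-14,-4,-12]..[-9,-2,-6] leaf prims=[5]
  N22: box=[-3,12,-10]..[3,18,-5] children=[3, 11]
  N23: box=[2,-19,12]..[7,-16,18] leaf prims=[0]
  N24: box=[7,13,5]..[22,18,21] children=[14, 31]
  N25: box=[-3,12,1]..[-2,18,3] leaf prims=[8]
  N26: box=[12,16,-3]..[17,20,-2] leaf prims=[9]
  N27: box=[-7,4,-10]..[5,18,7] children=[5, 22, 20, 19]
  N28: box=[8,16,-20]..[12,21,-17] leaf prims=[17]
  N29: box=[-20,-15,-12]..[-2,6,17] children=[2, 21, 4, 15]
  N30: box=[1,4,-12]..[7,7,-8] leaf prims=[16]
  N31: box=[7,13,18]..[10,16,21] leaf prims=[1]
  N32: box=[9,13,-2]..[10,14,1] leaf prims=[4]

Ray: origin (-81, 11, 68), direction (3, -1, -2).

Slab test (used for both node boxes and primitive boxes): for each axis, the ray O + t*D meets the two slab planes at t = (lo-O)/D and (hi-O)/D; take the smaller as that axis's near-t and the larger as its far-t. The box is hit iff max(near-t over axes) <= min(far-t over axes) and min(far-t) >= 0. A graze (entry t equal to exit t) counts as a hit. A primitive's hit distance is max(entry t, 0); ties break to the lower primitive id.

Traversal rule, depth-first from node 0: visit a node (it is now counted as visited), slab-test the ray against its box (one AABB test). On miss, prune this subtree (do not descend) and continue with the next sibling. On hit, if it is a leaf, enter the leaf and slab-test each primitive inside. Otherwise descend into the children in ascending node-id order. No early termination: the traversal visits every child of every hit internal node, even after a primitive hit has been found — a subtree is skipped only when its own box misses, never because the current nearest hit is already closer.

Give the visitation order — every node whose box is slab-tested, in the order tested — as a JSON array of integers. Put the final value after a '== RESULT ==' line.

Trace the traversal:
N0 x:[61/3,103/3] y:[-11,30] z:[47/2,44] -> hit [47/2,30], descend [13, 18, 27, 29]
  N13 x:[28,103/3] y:[-11,-2] z:[47/2,44] -> miss, prune
  N18 x:[82/3,33] y:[4,30] z:[25,42] -> hit [82/3,30], descend [1, 7, 9, 30]
    N1 x:[83/3,33] y:[18,30] z:[25,30] -> hit [83/3,30], descend [8, 23]
      N8 x:[94/3,33] y:[18,19] z:[59/2,30] -> miss, prune
      N23 x:[83/3,88/3] y:[27,30] z:[25,28] -> hit [83/3,28] leaf, test {P0@t=83/3}
    N7 x:[85/3,30] y:[16,21] z:[69/2,35] -> miss, prune
    N9 x:[92/3,31] y:[23,27] z:[83/2,42] -> miss, prune
    N30 x:[82/3,88/3] y:[4,7] z:[38,40] -> miss, prune
  N27 x:[74/3,86/3] y:[-7,7] z:[61/2,39] -> miss, prune
  N29 x:[61/3,79/3] y:[5,26] z:[51/2,40] -> hit [51/2,26], descend [2, 4, 15, 21]
    N2 x:[68/3,70/3] y:[13,14] z:[75/2,40] -> miss, prune
    N4 x:[61/3,64/3] y:[23,26] z:[51/2,57/2] -> miss, prune
    N15 x:[64/3,79/3] y:[5,25] z:[30,67/2] -> miss, prune
    N21 x:[67/3,24] y:[13,15] z:[37,40] -> miss, prune

Summary -> nodes [0, 13, 18, 1, 8, 23, 7, 9, 30, 27, 29, 2, 4, 15, 21]; box-tests=15; leaf-entries=1; first=P0

== RESULT ==
[0, 13, 18, 1, 8, 23, 7, 9, 30, 27, 29, 2, 4, 15, 21]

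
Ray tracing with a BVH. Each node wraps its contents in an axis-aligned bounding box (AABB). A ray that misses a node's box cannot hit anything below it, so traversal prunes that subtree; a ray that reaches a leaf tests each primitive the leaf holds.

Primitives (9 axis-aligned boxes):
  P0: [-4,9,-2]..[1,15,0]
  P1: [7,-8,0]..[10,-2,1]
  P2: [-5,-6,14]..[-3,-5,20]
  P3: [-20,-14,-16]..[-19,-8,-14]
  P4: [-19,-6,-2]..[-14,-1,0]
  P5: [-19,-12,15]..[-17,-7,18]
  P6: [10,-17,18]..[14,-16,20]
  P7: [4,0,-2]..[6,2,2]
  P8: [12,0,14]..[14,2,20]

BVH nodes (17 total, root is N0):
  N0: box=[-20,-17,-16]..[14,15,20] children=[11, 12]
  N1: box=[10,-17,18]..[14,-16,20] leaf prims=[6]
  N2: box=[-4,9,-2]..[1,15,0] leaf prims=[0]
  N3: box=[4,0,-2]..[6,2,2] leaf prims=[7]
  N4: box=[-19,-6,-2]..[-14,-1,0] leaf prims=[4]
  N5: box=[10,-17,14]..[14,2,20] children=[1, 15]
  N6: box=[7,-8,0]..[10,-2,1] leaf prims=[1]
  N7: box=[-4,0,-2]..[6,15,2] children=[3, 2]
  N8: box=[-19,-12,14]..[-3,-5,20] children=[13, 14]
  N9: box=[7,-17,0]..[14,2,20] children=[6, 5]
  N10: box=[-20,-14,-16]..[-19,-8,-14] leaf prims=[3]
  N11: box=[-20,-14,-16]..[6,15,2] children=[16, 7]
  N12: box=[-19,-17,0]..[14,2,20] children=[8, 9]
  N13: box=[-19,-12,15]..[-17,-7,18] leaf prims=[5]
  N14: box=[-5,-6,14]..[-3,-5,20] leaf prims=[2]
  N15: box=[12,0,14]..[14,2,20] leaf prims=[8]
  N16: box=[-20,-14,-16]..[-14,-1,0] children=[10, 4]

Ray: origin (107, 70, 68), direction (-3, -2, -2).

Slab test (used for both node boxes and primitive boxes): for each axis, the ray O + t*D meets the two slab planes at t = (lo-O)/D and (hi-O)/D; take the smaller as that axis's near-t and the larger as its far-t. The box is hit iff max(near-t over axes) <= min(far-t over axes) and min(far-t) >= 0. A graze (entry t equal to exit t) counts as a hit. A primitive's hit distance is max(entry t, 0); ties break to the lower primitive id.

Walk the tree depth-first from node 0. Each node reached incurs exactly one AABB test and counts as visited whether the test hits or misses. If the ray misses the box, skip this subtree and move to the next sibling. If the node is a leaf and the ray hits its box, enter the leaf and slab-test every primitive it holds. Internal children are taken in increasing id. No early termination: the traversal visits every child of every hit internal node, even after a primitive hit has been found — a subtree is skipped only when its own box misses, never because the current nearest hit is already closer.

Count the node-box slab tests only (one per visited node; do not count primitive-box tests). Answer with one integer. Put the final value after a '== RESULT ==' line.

Trace the traversal:
N0 x:[31,127/3] y:[55/2,87/2] z:[24,42] -> hit [31,42], descend [11, 12]
  N11 x:[101/3,127/3] y:[55/2,42] z:[33,42] -> hit [101/3,42], descend [7, 16]
    N7 x:[101/3,37] y:[55/2,35] z:[33,35] -> hit [101/3,35], descend [2, 3]
      N2 x:[106/3,37] y:[55/2,61/2] z:[34,35] -> miss, prune
      N3 x:[101/3,103/3] y:[34,35] z:[33,35] -> hit [34,103/3] leaf, test {P7@t=34}
    N16 x:[121/3,127/3] y:[71/2,42] z:[34,42] -> hit [121/3,42], descend [4, 10]
      N4 x:[121/3,42] y:[71/2,38] z:[34,35] -> miss, prune
      N10 x:[42,127/3] y:[39,42] z:[41,42] -> hit [42,42] leaf, test {P3@t=42}
  N12 x:[31,42] y:[34,87/2] z:[24,34] -> hit [34,34], descend [8, 9]
    N8 x:[110/3,42] y:[75/2,41] z:[24,27] -> miss, prune
    N9 x:[31,100/3] y:[34,87/2] z:[24,34] -> miss, prune

Visited [0, 11, 7, 2, 3, 16, 4, 10, 12, 8, 9]. Tests: 11 box, 2 leaf. Nearest: P7.

== RESULT ==
11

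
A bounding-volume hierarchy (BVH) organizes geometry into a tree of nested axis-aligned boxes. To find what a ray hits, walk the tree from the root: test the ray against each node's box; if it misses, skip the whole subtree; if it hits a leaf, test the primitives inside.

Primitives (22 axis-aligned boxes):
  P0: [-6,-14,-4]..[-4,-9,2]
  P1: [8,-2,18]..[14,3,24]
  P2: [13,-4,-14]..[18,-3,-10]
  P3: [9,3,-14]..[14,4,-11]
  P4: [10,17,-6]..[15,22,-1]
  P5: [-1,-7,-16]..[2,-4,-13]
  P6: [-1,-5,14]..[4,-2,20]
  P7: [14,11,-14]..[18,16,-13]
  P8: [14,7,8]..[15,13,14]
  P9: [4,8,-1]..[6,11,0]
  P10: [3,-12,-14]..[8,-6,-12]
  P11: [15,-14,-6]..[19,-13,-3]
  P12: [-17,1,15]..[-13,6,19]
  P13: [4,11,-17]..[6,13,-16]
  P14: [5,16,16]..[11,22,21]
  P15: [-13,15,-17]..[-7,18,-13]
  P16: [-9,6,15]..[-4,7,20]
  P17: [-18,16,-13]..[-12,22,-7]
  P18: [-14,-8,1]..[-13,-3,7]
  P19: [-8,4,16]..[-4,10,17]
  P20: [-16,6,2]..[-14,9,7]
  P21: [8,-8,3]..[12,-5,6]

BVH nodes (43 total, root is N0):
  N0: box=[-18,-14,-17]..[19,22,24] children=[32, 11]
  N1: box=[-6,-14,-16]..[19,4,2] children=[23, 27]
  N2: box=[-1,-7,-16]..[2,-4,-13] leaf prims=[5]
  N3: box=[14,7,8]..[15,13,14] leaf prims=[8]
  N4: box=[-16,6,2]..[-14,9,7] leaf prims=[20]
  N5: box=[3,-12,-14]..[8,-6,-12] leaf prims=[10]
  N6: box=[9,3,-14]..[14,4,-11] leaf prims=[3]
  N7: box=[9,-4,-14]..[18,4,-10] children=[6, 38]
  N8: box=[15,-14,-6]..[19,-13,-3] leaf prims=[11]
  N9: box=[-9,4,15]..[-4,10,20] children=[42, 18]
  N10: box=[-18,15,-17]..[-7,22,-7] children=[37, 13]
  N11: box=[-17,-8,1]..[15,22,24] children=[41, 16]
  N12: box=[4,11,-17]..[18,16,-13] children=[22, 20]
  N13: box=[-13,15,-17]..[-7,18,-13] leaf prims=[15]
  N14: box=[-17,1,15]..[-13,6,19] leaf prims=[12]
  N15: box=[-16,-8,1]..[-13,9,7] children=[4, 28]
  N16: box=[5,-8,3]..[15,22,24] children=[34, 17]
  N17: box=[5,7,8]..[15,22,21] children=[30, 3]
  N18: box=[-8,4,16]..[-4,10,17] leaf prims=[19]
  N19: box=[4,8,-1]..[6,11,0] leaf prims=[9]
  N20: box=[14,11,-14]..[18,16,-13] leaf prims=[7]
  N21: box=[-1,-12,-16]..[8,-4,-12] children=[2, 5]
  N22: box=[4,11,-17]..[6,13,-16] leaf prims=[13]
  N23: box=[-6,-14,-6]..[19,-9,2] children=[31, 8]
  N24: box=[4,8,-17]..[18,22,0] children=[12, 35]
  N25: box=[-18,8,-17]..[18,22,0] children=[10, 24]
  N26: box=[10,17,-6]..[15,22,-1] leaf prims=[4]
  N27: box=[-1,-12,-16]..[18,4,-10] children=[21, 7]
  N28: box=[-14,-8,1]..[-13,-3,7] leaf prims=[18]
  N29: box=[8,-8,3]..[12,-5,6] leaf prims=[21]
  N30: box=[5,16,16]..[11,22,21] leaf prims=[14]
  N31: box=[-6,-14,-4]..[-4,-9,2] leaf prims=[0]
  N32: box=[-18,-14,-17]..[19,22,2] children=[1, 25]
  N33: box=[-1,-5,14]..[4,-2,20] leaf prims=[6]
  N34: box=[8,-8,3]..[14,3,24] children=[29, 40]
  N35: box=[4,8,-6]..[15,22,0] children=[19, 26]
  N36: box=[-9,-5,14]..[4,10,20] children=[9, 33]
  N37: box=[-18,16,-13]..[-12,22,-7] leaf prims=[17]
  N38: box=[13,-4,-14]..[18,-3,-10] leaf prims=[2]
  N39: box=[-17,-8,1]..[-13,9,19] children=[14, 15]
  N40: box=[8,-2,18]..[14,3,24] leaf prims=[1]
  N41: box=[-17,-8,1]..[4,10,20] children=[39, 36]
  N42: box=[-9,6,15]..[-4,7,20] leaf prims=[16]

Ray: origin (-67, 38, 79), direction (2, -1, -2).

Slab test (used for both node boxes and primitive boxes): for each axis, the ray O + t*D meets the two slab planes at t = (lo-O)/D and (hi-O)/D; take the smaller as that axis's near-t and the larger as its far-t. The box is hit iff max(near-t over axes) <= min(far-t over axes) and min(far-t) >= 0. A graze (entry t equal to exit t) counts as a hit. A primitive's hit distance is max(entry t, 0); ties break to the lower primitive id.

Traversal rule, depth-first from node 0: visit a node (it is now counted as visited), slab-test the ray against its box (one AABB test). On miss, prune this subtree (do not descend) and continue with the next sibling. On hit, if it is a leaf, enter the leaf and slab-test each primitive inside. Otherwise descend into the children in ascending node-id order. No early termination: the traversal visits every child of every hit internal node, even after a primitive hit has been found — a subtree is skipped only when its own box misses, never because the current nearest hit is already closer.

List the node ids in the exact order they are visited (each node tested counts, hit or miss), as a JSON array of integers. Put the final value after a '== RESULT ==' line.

Walk:
N0 x:[49/2,43] y:[16,52] z:[55/2,48] -> hit [55/2,43], descend [11, 32]
  N11 x:[25,41] y:[16,46] z:[55/2,39] -> hit [55/2,39], descend [16, 41]
    N16 x:[36,41] y:[16,46] z:[55/2,38] -> hit [36,38], descend [17, 34]
      N17 x:[36,41] y:[16,31] z:[29,71/2] -> miss, prune
      N34 x:[75/2,81/2] y:[35,46] z:[55/2,38] -> hit [75/2,38], descend [29, 40]
        N29 x:[75/2,79/2] y:[43,46] z:[73/2,38] -> miss, prune
        N40 x:[75/2,81/2] y:[35,40] z:[55/2,61/2] -> miss, prune
    N41 x:[25,71/2] y:[28,46] z:[59/2,39] -> hit [59/2,71/2], descend [36, 39]
      N36 x:[29,71/2] y:[28,43] z:[59/2,65/2] -> hit [59/2,65/2], descend [9, 33]
        N9 x:[29,63/2] y:[28,34] z:[59/2,32] -> hit [59/2,63/2], descend [18, 42]
          N18 x:[59/2,63/2] y:[28,34] z:[31,63/2] -> hit [31,63/2] leaf, test {P19@t=31}
          N42 x:[29,63/2] y:[31,32] z:[59/2,32] -> hit [31,63/2] leaf, test {P16@t=31}
        N33 x:[33,71/2] y:[40,43] z:[59/2,65/2] -> miss, prune
      N39 x:[25,27] y:[29,46] z:[30,39] -> miss, prune
  N32 x:[49/2,43] y:[16,52] z:[77/2,48] -> hit [77/2,43], descend [1, 25]
    N1 x:[61/2,43] y:[34,52] z:[77/2,95/2] -> hit [77/2,43], descend [23, 27]
      N23 x:[61/2,43] y:[47,52] z:[77/2,85/2] -> miss, prune
      N27 x:[33,85/2] y:[34,50] z:[89/2,95/2] -> miss, prune
    N25 x:[49/2,85/2] y:[16,30] z:[79/2,48] -> miss, prune

Summary -> nodes [0, 11, 16, 17, 34, 29, 40, 41, 36, 9, 18, 42, 33, 39, 32, 1, 23, 27, 25]; box-tests=19; leaf-entries=2; first=P16

== RESULT ==
[0, 11, 16, 17, 34, 29, 40, 41, 36, 9, 18, 42, 33, 39, 32, 1, 23, 27, 25]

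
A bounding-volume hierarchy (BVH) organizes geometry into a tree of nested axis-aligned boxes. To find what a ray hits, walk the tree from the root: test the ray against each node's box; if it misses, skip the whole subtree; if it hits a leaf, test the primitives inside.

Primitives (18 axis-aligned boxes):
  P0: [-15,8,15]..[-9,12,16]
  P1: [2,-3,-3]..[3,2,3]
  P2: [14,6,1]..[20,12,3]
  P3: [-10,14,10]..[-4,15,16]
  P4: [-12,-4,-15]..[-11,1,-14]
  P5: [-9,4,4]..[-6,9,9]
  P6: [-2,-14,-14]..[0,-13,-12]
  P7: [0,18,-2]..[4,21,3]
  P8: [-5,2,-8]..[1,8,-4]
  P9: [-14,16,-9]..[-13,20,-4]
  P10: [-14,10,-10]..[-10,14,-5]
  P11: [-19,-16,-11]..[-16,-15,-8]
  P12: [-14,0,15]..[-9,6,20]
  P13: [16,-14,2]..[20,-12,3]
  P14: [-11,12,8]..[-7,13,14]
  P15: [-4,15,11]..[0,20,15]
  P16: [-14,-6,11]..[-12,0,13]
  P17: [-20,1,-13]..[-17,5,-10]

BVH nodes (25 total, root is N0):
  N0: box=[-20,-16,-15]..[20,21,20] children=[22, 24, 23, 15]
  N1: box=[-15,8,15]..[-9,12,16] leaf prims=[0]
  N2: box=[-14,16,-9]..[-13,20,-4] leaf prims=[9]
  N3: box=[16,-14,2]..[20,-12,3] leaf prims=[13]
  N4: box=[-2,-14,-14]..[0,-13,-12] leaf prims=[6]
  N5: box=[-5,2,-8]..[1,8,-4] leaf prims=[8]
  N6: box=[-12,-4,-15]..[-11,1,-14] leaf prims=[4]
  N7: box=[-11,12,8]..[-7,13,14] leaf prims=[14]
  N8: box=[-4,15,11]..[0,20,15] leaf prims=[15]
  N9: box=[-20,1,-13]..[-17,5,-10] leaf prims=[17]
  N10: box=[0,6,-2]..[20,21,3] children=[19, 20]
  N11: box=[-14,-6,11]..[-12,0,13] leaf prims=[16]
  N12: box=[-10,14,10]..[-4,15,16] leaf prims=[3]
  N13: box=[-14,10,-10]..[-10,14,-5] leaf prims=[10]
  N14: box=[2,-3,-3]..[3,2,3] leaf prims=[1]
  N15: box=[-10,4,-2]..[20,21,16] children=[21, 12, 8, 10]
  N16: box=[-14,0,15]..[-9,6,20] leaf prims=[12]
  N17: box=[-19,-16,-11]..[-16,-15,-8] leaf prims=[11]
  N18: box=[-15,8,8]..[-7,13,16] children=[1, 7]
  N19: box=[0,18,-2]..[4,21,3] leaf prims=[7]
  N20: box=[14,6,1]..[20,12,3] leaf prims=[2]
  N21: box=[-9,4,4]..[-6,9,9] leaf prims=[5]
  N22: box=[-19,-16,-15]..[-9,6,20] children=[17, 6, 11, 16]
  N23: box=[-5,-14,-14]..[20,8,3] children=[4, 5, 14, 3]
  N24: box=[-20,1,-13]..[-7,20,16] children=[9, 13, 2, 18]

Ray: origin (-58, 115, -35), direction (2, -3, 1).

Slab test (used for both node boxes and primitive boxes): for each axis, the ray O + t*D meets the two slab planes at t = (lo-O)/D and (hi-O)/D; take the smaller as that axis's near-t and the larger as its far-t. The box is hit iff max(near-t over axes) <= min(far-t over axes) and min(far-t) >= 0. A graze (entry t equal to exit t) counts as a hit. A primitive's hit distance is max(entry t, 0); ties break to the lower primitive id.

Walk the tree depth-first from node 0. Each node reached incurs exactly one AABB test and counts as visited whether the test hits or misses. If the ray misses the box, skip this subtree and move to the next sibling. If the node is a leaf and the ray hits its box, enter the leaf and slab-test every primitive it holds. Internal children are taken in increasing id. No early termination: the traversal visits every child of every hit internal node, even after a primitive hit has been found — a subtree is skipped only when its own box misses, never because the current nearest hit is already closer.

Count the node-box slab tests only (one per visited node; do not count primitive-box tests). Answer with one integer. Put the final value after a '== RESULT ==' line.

Traverse from the root:
N0 x:[19,39] y:[94/3,131/3] z:[20,55] -> hit [94/3,39], descend [15, 22, 23, 24]
  N15 x:[24,39] y:[94/3,37] z:[33,51] -> hit [33,37], descend [8, 10, 12, 21]
    N8 x:[27,29] y:[95/3,100/3] z:[46,50] -> miss, prune
    N10 x:[29,39] y:[94/3,109/3] z:[33,38] -> hit [33,109/3], descend [19, 20]
      N19 x:[29,31] y:[94/3,97/3] z:[33,38] -> miss, prune
      N20 x:[36,39] y:[103/3,109/3] z:[36,38] -> hit [36,109/3] leaf, test {P2@t=36}
    N12 x:[24,27] y:[100/3,101/3] z:[45,51] -> miss, prune
    N21 x:[49/2,26] y:[106/3,37] z:[39,44] -> miss, prune
  N22 x:[39/2,49/2] y:[109/3,131/3] z:[20,55] -> miss, prune
  N23 x:[53/2,39] y:[107/3,43] z:[21,38] -> hit [107/3,38], descend [3, 4, 5, 14]
    N3 x:[37,39] y:[127/3,43] z:[37,38] -> miss, prune
    N4 x:[28,29] y:[128/3,43] z:[21,23] -> miss, prune
    N5 x:[53/2,59/2] y:[107/3,113/3] z:[27,31] -> miss, prune
    N14 x:[30,61/2] y:[113/3,118/3] z:[32,38] -> miss, prune
  N24 x:[19,51/2] y:[95/3,38] z:[22,51] -> miss, prune

Summary -> nodes [0, 15, 8, 10, 19, 20, 12, 21, 22, 23, 3, 4, 5, 14, 24]; box-tests=15; leaf-entries=1; first=P2

== RESULT ==
15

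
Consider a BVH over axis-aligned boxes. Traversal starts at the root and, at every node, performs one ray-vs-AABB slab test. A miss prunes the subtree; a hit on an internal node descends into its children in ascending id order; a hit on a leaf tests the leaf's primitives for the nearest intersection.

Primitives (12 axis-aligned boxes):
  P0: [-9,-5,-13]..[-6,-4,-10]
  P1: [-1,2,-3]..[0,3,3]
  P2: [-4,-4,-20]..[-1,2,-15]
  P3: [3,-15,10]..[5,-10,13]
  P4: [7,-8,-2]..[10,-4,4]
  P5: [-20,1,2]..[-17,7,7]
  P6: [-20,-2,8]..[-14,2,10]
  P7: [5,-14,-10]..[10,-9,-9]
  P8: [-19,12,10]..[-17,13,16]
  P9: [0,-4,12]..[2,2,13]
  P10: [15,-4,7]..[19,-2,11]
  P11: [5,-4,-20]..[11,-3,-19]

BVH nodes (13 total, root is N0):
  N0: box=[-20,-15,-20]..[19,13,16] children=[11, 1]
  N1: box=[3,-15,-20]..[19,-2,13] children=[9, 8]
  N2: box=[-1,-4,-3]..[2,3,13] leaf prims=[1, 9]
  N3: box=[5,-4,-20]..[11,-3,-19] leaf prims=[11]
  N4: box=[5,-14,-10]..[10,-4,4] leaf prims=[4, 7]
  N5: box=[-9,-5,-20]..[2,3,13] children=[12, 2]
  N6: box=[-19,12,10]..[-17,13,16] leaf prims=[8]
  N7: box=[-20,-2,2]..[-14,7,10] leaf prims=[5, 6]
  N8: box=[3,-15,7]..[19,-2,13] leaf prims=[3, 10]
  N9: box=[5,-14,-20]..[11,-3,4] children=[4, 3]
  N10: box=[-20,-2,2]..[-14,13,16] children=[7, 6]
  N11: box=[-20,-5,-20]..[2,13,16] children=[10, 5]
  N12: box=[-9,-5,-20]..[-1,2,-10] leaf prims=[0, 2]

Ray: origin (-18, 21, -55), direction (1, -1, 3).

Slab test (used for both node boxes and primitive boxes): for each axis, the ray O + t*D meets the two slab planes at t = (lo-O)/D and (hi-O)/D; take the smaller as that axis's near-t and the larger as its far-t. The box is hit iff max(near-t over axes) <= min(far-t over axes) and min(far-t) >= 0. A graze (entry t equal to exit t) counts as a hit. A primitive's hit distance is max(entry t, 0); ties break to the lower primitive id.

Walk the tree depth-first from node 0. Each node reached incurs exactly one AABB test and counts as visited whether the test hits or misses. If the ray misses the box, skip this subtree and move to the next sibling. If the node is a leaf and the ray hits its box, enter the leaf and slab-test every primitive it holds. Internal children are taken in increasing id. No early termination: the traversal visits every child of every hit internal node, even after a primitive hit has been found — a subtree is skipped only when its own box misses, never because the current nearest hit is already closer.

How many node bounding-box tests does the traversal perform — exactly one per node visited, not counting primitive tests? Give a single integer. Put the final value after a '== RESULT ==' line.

Trace the traversal:
N0 x:[-2,37] y:[8,36] z:[35/3,71/3] -> hit [35/3,71/3], descend [1, 11]
  N1 x:[21,37] y:[23,36] z:[35/3,68/3] -> miss, prune
  N11 x:[-2,20] y:[8,26] z:[35/3,71/3] -> hit [35/3,20], descend [5, 10]
    N5 x:[9,20] y:[18,26] z:[35/3,68/3] -> hit [18,20], descend [2, 12]
      N2 x:[17,20] y:[18,25] z:[52/3,68/3] -> hit [18,20] leaf, test {P1@t=18, P9(miss)}
      N12 x:[9,17] y:[19,26] z:[35/3,15] -> miss, prune
    N10 x:[-2,4] y:[8,23] z:[19,71/3] -> miss, prune

Visited [0, 1, 11, 5, 2, 12, 10]. Tests: 7 box, 1 leaf. Nearest: P1.

== RESULT ==
7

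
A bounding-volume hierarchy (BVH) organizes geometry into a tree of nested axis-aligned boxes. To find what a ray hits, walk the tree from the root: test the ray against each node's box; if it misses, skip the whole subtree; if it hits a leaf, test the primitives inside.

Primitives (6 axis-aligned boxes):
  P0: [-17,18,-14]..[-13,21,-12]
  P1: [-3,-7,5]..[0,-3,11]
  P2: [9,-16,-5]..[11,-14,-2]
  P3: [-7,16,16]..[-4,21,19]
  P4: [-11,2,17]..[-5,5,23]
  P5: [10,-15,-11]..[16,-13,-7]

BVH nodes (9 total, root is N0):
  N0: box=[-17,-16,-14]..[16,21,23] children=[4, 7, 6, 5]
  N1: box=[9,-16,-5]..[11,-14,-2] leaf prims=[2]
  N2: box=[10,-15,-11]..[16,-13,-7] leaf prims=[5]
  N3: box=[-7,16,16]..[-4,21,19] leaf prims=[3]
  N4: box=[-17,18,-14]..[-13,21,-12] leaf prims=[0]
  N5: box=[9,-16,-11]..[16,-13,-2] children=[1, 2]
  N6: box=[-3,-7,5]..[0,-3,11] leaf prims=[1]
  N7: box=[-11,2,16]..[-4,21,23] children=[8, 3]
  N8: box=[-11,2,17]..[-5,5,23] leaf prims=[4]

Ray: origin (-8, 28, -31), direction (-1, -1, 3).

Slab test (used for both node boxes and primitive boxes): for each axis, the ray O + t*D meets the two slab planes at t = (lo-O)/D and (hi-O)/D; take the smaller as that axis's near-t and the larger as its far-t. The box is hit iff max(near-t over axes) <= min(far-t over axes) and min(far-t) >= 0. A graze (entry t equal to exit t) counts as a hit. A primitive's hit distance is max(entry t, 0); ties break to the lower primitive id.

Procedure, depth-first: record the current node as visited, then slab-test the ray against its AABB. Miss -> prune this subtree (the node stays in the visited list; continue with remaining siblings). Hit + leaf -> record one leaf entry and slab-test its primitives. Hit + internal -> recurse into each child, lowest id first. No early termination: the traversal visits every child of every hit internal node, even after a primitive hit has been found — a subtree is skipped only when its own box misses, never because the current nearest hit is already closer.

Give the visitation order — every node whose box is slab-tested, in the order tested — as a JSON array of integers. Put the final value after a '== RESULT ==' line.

Traverse from the root:
N0 x:[-24,9] y:[7,44] z:[17/3,18] -> hit [7,9], descend [4, 5, 6, 7]
  N4 x:[5,9] y:[7,10] z:[17/3,19/3] -> miss, prune
  N5 x:[-24,-17] y:[41,44] z:[20/3,29/3] -> miss, prune
  N6 x:[-8,-5] y:[31,35] z:[12,14] -> miss, prune
  N7 x:[-4,3] y:[7,26] z:[47/3,18] -> miss, prune

order=[0, 4, 5, 6, 7]  |boxes|=5  |leaves|=0  hit=miss

== RESULT ==
[0, 4, 5, 6, 7]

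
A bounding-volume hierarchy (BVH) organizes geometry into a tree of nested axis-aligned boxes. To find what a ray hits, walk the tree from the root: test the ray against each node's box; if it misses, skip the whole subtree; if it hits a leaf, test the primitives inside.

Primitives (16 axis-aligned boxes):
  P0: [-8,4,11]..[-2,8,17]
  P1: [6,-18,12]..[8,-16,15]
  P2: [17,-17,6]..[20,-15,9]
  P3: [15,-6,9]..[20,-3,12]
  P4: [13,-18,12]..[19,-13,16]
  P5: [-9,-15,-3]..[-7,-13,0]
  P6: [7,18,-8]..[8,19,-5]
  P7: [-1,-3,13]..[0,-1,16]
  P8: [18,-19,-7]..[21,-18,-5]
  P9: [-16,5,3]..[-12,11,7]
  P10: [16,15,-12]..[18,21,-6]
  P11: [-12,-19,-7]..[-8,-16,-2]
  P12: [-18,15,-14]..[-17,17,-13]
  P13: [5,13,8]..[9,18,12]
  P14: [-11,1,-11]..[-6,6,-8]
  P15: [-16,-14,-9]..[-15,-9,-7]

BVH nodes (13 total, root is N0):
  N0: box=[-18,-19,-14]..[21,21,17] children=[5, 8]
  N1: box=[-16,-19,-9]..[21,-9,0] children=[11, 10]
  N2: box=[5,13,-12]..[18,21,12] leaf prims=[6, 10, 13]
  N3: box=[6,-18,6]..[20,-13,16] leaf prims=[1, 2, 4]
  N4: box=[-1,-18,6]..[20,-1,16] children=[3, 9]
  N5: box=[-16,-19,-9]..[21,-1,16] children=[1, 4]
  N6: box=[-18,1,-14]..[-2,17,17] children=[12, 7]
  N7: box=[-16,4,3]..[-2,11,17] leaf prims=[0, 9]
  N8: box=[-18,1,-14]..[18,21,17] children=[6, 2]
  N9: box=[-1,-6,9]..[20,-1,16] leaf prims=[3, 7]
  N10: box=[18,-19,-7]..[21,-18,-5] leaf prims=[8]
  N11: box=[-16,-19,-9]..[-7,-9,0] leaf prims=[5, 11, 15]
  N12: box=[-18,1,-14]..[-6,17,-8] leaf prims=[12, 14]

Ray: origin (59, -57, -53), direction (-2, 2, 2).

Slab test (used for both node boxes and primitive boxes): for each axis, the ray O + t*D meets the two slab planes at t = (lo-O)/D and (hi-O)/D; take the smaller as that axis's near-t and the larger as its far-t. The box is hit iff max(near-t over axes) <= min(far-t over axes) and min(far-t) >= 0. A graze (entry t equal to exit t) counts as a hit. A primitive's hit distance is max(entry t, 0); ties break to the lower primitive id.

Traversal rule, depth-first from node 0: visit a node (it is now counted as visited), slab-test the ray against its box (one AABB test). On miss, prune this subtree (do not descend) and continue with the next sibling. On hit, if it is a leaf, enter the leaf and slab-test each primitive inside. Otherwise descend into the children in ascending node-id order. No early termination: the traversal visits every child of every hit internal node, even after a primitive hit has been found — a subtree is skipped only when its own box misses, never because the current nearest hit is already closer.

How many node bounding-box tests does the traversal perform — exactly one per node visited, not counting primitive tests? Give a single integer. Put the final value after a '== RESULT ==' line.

Walk:
N0 x:[19,77/2] y:[19,39] z:[39/2,35] -> hit [39/2,35], descend [5, 8]
  N5 x:[19,75/2] y:[19,28] z:[22,69/2] -> hit [22,28], descend [1, 4]
    N1 x:[19,75/2] y:[19,24] z:[22,53/2] -> hit [22,24], descend [10, 11]
      N10 x:[19,41/2] y:[19,39/2] z:[23,24] -> miss, prune
      N11 x:[33,75/2] y:[19,24] z:[22,53/2] -> miss, prune
    N4 x:[39/2,30] y:[39/2,28] z:[59/2,69/2] -> miss, prune
  N8 x:[41/2,77/2] y:[29,39] z:[39/2,35] -> hit [29,35], descend [2, 6]
    N2 x:[41/2,27] y:[35,39] z:[41/2,65/2] -> miss, prune
    N6 x:[61/2,77/2] y:[29,37] z:[39/2,35] -> hit [61/2,35], descend [7, 12]
      N7 x:[61/2,75/2] y:[61/2,34] z:[28,35] -> hit [61/2,34] leaf, test {P0@t=32, P9(miss)}
      N12 x:[65/2,77/2] y:[29,37] z:[39/2,45/2] -> miss, prune

order=[0, 5, 1, 10, 11, 4, 8, 2, 6, 7, 12]  |boxes|=11  |leaves|=1  hit=P0

== RESULT ==
11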